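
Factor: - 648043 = -11^1*58913^1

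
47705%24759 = 22946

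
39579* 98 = 3878742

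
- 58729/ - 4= 58729/4 = 14682.25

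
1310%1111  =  199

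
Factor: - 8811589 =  - 673^1*13093^1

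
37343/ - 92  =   - 406+9/92= - 405.90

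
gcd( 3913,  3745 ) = 7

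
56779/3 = 56779/3 = 18926.33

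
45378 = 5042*9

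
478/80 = 239/40=5.97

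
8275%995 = 315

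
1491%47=34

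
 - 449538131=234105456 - 683643587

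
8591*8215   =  70575065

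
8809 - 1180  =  7629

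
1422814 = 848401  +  574413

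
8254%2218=1600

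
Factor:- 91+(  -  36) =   -  127 = - 127^1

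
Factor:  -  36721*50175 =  - 3^2*5^2*223^1*36721^1 =- 1842476175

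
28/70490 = 2/5035 = 0.00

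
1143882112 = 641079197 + 502802915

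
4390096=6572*668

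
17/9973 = 17/9973 = 0.00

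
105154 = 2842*37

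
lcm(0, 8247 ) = 0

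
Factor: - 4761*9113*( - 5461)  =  236936368773 = 3^2*13^1*23^2 * 43^1 * 127^1*701^1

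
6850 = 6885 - 35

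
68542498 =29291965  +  39250533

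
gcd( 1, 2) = 1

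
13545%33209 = 13545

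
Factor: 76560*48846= 2^5*3^2* 5^1*7^1*11^1 * 29^1*1163^1= 3739649760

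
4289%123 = 107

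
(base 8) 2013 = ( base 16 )40B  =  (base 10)1035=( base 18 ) 339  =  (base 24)1j3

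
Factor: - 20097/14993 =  - 63/47 = - 3^2*7^1*47^(-1)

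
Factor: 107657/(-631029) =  - 3^( - 1)*7^( - 1 )*11^1*151^( - 1)*199^( - 1 )*9787^1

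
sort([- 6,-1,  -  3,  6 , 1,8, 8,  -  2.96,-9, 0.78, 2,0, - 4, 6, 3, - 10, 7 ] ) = [ - 10,  -  9, - 6,-4, -3,  -  2.96, - 1,  0, 0.78,1, 2,3,6,6, 7,8,  8 ] 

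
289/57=5 + 4/57=5.07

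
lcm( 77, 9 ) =693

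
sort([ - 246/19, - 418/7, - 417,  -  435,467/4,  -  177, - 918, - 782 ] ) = [-918, - 782 , - 435, - 417, - 177, - 418/7, - 246/19,467/4] 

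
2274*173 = 393402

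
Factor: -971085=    - 3^1 * 5^1 *41^1*1579^1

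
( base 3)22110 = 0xe4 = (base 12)170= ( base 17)d7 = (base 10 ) 228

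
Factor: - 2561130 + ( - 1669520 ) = - 4230650 = -2^1*5^2 *191^1* 443^1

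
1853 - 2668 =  - 815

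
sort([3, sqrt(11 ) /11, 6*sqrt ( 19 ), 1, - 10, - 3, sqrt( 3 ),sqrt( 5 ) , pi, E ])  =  [ - 10,-3, sqrt(11)/11, 1,  sqrt(3), sqrt(5 ), E, 3,  pi,6*sqrt( 19 )]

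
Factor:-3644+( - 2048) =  - 2^2*1423^1 =- 5692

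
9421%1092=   685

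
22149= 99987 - 77838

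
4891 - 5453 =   -  562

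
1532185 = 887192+644993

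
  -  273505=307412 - 580917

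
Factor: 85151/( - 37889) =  - 11^1  *  7741^1*37889^(- 1)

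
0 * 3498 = 0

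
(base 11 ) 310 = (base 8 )566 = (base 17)150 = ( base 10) 374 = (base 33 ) BB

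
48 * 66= 3168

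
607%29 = 27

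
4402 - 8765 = -4363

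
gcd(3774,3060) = 102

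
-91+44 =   -  47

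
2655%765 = 360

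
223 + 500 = 723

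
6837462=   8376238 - 1538776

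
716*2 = 1432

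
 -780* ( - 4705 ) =3669900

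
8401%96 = 49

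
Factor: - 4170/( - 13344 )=5/16 = 2^( -4 )*5^1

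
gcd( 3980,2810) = 10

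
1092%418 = 256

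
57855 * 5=289275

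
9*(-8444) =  - 75996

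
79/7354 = 79/7354 =0.01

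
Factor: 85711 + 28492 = 114203^1= 114203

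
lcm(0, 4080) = 0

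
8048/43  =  8048/43  =  187.16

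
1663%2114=1663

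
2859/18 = 953/6 = 158.83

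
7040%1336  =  360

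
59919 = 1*59919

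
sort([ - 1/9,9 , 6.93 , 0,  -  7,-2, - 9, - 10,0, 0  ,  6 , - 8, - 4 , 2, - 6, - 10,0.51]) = [ - 10, - 10, - 9,- 8, - 7, - 6, - 4, - 2, - 1/9, 0,0, 0, 0.51 , 2, 6, 6.93,9 ] 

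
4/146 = 2/73= 0.03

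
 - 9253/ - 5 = 9253/5 = 1850.60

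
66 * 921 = 60786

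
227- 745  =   - 518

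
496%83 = 81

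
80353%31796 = 16761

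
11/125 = 11/125 = 0.09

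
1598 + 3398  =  4996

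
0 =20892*0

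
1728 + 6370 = 8098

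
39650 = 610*65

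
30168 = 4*7542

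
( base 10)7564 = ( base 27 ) AA4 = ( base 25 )C2E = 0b1110110001100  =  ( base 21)h34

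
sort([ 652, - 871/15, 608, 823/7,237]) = [- 871/15,823/7, 237, 608,652]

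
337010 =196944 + 140066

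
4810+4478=9288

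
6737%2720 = 1297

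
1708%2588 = 1708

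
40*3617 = 144680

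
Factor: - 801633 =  - 3^1*7^1*59^1*647^1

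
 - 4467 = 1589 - 6056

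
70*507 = 35490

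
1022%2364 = 1022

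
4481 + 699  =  5180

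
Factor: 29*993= 3^1 * 29^1 *331^1 =28797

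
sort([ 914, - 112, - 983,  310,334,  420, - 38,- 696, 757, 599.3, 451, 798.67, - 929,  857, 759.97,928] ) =[ - 983,  -  929,- 696, - 112, - 38,  310,334,420,451,  599.3,  757, 759.97,798.67,857,914,928 ] 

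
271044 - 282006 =-10962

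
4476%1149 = 1029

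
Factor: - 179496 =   -  2^3 * 3^4*277^1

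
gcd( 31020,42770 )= 470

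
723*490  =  354270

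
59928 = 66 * 908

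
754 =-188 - -942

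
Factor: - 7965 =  - 3^3*5^1*59^1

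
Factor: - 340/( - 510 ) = 2^1*3^( - 1) = 2/3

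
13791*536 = 7391976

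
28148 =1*28148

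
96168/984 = 4007/41 = 97.73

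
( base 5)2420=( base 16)168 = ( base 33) AU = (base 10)360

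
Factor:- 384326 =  - 2^1*59^1*3257^1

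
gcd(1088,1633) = 1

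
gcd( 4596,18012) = 12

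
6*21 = 126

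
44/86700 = 11/21675  =  0.00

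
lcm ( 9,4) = 36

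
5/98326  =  5/98326 = 0.00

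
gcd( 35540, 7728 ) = 4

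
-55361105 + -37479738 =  - 92840843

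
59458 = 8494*7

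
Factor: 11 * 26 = 2^1 * 11^1*13^1 = 286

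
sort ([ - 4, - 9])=[ - 9, - 4 ] 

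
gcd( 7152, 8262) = 6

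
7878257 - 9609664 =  - 1731407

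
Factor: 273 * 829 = 226317 = 3^1*7^1 * 13^1*829^1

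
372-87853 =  - 87481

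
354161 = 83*4267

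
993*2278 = 2262054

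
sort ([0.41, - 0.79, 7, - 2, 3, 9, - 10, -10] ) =[ - 10, - 10, - 2,-0.79, 0.41, 3,7, 9]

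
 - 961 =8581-9542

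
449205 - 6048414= -5599209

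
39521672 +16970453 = 56492125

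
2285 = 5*457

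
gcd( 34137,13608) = 9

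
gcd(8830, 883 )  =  883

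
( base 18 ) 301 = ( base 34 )SL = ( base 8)1715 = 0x3cd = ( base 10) 973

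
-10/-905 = 2/181 = 0.01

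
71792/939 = 76+428/939 =76.46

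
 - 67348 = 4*( - 16837)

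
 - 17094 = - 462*37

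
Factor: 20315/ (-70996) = -2^( - 2)*5^1*17^1 *239^1*17749^(-1 ) 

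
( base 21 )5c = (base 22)57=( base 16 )75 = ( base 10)117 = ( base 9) 140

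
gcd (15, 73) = 1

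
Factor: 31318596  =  2^2 * 3^3*289987^1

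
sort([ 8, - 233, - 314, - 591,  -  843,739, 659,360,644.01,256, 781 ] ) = [  -  843, - 591 ,- 314, - 233 , 8,256, 360, 644.01,659,739 , 781]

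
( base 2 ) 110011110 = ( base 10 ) 414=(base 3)120100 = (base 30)do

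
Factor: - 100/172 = - 25/43 = - 5^2 * 43^ ( - 1)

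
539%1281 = 539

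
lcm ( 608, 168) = 12768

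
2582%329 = 279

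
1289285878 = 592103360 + 697182518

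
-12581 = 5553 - 18134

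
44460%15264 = 13932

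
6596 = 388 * 17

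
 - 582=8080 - 8662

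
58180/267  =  58180/267=217.90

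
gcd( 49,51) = 1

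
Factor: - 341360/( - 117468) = 2^2*3^( - 2)*5^1 * 13^ ( - 1 ) * 17^1 = 340/117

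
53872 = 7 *7696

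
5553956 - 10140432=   -  4586476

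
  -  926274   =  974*( - 951)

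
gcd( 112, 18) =2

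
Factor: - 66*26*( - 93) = 159588 =2^2*3^2*11^1*13^1*31^1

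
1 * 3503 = 3503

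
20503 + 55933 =76436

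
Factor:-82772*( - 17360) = 2^6 * 5^1*7^1*31^1*20693^1=1436921920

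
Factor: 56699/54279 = 3^( - 2 ) * 31^2 * 37^( - 1 )* 59^1*163^( - 1 ) 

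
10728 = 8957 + 1771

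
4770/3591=1  +  131/399 = 1.33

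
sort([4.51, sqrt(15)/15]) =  [ sqrt( 15)/15, 4.51 ]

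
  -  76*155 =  - 11780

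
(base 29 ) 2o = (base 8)122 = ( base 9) 101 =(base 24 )3a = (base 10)82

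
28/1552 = 7/388 =0.02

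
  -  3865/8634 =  - 3865/8634 = - 0.45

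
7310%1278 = 920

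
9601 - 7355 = 2246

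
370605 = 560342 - 189737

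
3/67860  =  1/22620=0.00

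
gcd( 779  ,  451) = 41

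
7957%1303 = 139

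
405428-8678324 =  - 8272896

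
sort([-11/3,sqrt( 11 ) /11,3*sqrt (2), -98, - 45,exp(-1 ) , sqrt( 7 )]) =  [-98, -45, -11/3,  sqrt( 11)/11, exp(-1),  sqrt( 7), 3*sqrt( 2)] 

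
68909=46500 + 22409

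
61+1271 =1332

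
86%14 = 2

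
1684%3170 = 1684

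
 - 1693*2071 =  - 3506203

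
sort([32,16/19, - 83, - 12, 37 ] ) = [  -  83, - 12,16/19, 32,  37 ]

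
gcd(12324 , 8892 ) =156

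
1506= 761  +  745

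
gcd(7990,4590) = 170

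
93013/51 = 93013/51 = 1823.78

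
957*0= 0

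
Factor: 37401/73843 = 39/77 = 3^1*7^( - 1) *11^(  -  1)*13^1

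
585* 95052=55605420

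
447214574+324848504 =772063078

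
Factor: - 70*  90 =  - 6300 = - 2^2*3^2*5^2*7^1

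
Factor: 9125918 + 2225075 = 269^1*42197^1 = 11350993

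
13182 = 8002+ 5180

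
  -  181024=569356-750380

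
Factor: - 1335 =-3^1*5^1*89^1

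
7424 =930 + 6494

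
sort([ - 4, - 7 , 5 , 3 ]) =[ - 7, - 4, 3,5]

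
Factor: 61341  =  3^1*7^1*23^1*127^1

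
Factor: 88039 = 7^1 * 12577^1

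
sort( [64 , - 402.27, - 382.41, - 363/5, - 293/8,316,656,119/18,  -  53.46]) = [-402.27,-382.41,-363/5, -53.46,- 293/8,119/18,64 , 316, 656]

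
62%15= 2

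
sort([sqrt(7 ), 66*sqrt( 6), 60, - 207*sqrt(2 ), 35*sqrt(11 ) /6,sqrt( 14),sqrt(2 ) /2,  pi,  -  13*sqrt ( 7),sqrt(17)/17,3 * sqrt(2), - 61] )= [  -  207*sqrt(2 ), - 61, - 13 * sqrt ( 7),  sqrt( 17) /17, sqrt (2)/2,  sqrt (7), pi, sqrt( 14), 3*sqrt( 2), 35*sqrt( 11) /6, 60,66*sqrt ( 6 ) ] 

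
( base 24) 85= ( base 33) 5W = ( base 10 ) 197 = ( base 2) 11000101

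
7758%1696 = 974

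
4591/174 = 26 + 67/174 = 26.39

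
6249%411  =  84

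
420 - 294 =126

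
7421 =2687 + 4734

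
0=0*6930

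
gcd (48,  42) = 6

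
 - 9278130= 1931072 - 11209202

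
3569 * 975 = 3479775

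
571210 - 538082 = 33128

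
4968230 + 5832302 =10800532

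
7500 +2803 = 10303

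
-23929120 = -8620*2776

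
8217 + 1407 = 9624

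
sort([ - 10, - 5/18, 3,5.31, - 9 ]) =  [ - 10,  -  9, - 5/18, 3,5.31 ] 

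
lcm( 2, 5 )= 10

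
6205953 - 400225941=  - 394019988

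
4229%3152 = 1077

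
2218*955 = 2118190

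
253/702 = 253/702 = 0.36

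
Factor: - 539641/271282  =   -2^(  -  1 )*11^( - 2 ) * 19^(-1 )*59^( - 1 ) * 539641^1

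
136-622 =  - 486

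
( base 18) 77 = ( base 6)341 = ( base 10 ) 133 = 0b10000101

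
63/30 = 21/10= 2.10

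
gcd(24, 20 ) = 4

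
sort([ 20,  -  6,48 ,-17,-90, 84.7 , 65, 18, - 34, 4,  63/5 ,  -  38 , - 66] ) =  [ - 90, - 66, -38,  -  34,  -  17, - 6 , 4, 63/5, 18, 20,  48, 65, 84.7 ]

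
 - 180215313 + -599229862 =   -  779445175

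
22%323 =22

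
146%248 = 146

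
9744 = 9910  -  166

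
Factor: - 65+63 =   -  2 = - 2^1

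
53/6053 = 53/6053 = 0.01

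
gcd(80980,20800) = 20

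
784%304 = 176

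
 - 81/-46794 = 27/15598 = 0.00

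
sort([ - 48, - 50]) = [ - 50,  -  48] 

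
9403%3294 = 2815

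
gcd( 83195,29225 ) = 35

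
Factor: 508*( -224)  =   - 113792=-2^7*7^1*127^1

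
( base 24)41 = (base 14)6d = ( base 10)97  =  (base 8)141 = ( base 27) 3g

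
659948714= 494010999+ 165937715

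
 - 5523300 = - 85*64980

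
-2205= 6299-8504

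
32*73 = 2336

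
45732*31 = 1417692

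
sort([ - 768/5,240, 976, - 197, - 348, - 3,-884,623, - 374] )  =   [ - 884, - 374, - 348, - 197, - 768/5, - 3,240, 623,976]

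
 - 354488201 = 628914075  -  983402276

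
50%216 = 50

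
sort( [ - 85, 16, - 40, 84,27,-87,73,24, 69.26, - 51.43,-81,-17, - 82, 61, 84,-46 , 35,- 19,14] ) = [-87,-85, - 82,-81,  -  51.43, - 46, - 40 ,-19, - 17,14, 16,24,  27 , 35, 61, 69.26, 73 , 84, 84 ]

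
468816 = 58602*8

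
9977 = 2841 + 7136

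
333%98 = 39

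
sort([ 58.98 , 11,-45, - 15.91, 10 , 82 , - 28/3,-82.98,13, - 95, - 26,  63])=[  -  95,  -  82.98, - 45, - 26, - 15.91, - 28/3, 10,11,13,  58.98, 63, 82 ]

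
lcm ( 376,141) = 1128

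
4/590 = 2/295 =0.01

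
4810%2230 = 350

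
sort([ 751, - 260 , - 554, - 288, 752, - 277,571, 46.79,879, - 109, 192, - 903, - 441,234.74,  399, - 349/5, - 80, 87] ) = [- 903, - 554, - 441, - 288 , - 277, - 260, - 109,- 80, - 349/5,46.79,  87, 192, 234.74,399, 571 , 751,  752 , 879]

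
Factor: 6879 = 3^1*2293^1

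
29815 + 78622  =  108437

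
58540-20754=37786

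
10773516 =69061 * 156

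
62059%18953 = 5200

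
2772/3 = 924 = 924.00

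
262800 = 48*5475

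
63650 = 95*670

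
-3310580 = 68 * (-48685 )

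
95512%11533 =3248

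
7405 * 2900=21474500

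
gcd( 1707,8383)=1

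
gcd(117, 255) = 3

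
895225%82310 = 72125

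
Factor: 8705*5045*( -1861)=  -  5^2 * 1009^1*1741^1*1861^1 = -81729025225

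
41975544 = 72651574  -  30676030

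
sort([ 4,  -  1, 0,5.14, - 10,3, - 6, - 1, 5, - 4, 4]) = [ - 10, - 6, - 4, - 1, - 1,0,3, 4, 4, 5,  5.14 ]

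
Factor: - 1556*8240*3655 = - 46862363200 = - 2^6*5^2*17^1* 43^1*103^1*389^1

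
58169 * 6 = 349014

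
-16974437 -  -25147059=8172622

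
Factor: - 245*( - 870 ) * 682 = 145368300 = 2^2*3^1*5^2*7^2*11^1*29^1*31^1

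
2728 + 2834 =5562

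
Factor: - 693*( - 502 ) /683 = 2^1*3^2*7^1 * 11^1*251^1 *683^( - 1)  =  347886/683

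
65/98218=65/98218=0.00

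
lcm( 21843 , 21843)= 21843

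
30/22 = 1 + 4/11 = 1.36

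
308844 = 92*3357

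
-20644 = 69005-89649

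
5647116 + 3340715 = 8987831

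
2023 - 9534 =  - 7511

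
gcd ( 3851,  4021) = 1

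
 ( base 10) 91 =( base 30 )31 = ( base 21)47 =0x5B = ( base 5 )331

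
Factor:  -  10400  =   - 2^5*5^2*13^1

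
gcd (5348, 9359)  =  1337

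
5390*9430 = 50827700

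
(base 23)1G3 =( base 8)1604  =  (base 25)1B0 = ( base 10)900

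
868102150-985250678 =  - 117148528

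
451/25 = 18 + 1/25 = 18.04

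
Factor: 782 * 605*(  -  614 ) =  - 2^2 * 5^1 * 11^2*17^1* 23^1 * 307^1  =  -290489540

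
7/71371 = 7/71371 = 0.00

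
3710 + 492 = 4202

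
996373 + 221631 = 1218004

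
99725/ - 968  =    -  99725/968 = - 103.02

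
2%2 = 0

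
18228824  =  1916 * 9514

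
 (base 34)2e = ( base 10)82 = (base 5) 312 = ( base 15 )57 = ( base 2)1010010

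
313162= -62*( - 5051)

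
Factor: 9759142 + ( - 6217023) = 3542119= 7^1 * 71^1*7127^1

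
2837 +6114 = 8951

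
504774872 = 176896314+327878558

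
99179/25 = 3967 + 4/25 = 3967.16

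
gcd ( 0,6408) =6408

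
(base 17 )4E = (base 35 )2C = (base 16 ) 52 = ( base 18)4A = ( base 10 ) 82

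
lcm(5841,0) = 0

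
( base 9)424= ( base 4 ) 11122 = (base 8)532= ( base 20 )H6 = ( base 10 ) 346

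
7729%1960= 1849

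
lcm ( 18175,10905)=54525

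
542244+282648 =824892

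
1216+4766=5982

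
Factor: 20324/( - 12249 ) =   -  2^2*3^ ( - 2 )*1361^( - 1)*5081^1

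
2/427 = 2/427= 0.00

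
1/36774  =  1/36774 = 0.00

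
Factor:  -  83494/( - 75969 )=2^1 * 3^ ( - 2)*23^( - 1 )*109^1 * 367^( - 1)*383^1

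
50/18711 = 50/18711 = 0.00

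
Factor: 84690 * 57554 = 4874248260 = 2^2  *  3^2*5^1 * 7^1 * 941^1*4111^1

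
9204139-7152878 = 2051261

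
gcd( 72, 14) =2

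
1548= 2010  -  462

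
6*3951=23706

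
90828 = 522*174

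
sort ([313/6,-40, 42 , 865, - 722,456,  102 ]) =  [  -  722, - 40,42,313/6, 102, 456 , 865]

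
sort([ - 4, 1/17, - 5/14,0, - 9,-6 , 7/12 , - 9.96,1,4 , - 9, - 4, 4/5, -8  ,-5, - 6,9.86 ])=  [ - 9.96, - 9, - 9, - 8, - 6, - 6 , - 5, - 4, - 4 , - 5/14,0,1/17,7/12, 4/5,1,4,9.86 ]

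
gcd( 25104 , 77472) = 48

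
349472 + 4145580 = 4495052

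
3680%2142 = 1538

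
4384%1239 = 667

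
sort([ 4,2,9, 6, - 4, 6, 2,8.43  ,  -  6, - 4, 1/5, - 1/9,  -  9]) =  [  -  9, - 6, - 4, - 4, - 1/9,  1/5,2,2 , 4,6,6, 8.43,9]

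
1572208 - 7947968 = -6375760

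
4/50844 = 1/12711  =  0.00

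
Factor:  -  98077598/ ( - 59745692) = 2^( - 1 ) * 41^( - 1 ) * 364303^ ( - 1 )*49038799^1 = 49038799/29872846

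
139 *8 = 1112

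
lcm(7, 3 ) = 21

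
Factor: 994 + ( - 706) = 2^5*3^2 = 288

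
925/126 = 925/126 = 7.34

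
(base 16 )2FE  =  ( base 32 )nu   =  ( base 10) 766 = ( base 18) 26a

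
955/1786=955/1786 = 0.53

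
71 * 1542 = 109482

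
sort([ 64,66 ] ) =[ 64 , 66 ]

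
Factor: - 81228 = - 2^2 * 3^1 * 7^1*967^1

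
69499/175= 397 + 24/175= 397.14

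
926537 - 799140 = 127397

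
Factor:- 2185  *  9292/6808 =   -  2^( - 1 )*5^1*19^1*23^1*37^( - 1)*101^1   =  - 220685/74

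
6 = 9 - 3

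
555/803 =555/803 = 0.69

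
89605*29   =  2598545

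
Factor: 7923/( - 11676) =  - 19/28 = - 2^( - 2) * 7^( - 1)*19^1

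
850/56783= 850/56783 = 0.01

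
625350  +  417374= 1042724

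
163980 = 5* 32796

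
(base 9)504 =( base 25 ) g9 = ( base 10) 409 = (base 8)631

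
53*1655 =87715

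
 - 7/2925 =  - 7/2925 = -  0.00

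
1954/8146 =977/4073= 0.24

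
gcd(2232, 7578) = 18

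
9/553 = 9/553 = 0.02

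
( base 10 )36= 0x24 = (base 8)44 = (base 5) 121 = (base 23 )1D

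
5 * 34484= 172420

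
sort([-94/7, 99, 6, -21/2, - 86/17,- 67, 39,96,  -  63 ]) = [ - 67, - 63, - 94/7 , - 21/2,  -  86/17,6, 39 , 96, 99]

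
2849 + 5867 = 8716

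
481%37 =0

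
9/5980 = 9/5980 = 0.00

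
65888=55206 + 10682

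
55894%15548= 9250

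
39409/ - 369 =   -  39409/369 =- 106.80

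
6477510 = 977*6630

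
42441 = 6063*7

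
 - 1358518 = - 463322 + -895196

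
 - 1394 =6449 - 7843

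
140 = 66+74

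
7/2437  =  7/2437=0.00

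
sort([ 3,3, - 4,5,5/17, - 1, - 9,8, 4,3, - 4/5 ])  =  [ - 9,-4,-1,-4/5,5/17,3,3 , 3 , 4,  5, 8] 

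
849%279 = 12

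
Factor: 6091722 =2^1 * 3^2*7^1*13^1*3719^1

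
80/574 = 40/287 = 0.14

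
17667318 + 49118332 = 66785650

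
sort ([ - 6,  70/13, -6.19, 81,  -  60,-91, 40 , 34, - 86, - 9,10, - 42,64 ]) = [ - 91,  -  86,-60, - 42, - 9,-6.19 , - 6 , 70/13,10, 34, 40, 64,81 ] 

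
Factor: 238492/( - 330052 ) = - 547^1*757^ (  -  1) = - 547/757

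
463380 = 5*92676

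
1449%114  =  81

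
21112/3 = 7037+1/3 =7037.33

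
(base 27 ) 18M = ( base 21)241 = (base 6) 4251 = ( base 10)967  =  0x3c7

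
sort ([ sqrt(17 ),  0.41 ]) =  [0.41, sqrt( 17 )]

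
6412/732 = 8  +  139/183= 8.76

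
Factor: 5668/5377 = 2^2*13^1*19^( - 1)*109^1*283^( - 1)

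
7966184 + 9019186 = 16985370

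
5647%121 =81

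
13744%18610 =13744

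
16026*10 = 160260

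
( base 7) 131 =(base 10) 71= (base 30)2b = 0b1000111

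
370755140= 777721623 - 406966483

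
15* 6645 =99675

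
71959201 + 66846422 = 138805623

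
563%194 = 175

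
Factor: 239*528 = 126192 = 2^4*3^1*11^1*239^1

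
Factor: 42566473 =53^1*803141^1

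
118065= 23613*5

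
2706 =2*1353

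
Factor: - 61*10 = - 610=-  2^1*5^1*  61^1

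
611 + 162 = 773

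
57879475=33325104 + 24554371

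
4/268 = 1/67 = 0.01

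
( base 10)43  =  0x2b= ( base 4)223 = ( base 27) 1g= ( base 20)23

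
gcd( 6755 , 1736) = 7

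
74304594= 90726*819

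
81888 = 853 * 96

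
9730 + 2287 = 12017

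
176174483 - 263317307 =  - 87142824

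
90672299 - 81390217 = 9282082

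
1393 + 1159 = 2552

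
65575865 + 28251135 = 93827000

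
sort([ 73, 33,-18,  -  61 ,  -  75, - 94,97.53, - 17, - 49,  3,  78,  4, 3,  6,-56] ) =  [ - 94, - 75,-61,-56, - 49,-18, - 17,3,3,4,  6,33, 73,78,  97.53]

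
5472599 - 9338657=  - 3866058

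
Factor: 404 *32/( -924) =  - 2^5 *3^( - 1)*7^( - 1 )*11^( - 1)*101^1 = - 3232/231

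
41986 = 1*41986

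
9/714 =3/238=0.01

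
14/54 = 7/27=0.26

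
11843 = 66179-54336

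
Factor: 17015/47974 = 205/578 = 2^( - 1 )*5^1* 17^( - 2)*41^1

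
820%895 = 820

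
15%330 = 15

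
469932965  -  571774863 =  - 101841898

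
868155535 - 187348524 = 680807011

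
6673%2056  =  505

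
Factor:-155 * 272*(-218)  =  2^5*5^1*17^1*31^1*109^1  =  9190880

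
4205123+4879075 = 9084198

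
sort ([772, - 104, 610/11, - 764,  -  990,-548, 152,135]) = [-990, - 764, - 548,  -  104, 610/11, 135, 152, 772 ] 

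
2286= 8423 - 6137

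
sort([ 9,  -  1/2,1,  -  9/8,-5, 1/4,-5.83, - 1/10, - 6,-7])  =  [-7 ,  -  6,- 5.83 ,-5, - 9/8,  -  1/2,  -  1/10,1/4,1, 9]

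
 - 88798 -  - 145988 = 57190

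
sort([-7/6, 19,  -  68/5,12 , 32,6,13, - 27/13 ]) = [-68/5,-27/13, - 7/6 , 6,12,13,19,32]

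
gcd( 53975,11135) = 85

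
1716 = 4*429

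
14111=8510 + 5601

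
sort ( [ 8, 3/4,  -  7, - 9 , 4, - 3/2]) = [ - 9,-7, - 3/2  ,  3/4, 4,8]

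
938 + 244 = 1182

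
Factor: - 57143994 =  - 2^1*3^1 * 9523999^1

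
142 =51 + 91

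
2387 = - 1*(-2387 ) 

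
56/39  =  56/39=1.44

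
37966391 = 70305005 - 32338614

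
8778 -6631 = 2147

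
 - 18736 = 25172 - 43908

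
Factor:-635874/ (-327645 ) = 2^1*3^(-3)*5^ (-1)*131^1=262/135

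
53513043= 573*93391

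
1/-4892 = - 1/4892 =- 0.00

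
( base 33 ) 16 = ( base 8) 47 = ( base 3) 1110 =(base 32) 17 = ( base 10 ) 39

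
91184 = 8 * 11398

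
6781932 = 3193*2124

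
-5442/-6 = 907 + 0/1 = 907.00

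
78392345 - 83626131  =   - 5233786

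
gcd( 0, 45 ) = 45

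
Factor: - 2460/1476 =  - 5/3 = - 3^( - 1)*5^1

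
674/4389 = 674/4389 = 0.15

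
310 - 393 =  - 83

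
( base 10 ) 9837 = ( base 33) 913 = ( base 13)4629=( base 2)10011001101101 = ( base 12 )5839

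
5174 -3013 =2161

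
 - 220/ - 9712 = 55/2428 = 0.02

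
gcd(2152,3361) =1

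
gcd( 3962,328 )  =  2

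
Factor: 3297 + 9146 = 12443 = 23^1*541^1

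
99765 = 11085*9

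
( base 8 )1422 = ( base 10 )786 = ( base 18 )27C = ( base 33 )NR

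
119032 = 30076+88956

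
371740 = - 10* (  -  37174 ) 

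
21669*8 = 173352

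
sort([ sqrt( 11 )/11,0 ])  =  [ 0,sqrt( 11 )/11 ]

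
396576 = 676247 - 279671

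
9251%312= 203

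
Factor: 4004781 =3^1*11^1*121357^1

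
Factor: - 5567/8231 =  - 19^1*293^1*8231^( - 1) 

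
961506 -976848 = - 15342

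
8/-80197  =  -8/80197 = -0.00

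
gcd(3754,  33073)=1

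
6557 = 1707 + 4850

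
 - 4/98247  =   - 1 + 98243/98247= -0.00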